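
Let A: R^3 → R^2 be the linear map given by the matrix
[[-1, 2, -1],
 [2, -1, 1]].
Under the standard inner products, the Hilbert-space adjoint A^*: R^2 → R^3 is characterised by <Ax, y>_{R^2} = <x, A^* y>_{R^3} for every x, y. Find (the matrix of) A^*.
A^* = A^T =
[[-1, 2],
 [2, -1],
 [-1, 1]]

For real matrices with standard dot products, the defining identity <Ax, y> = <x, A^* y> gives (Ax)^T y = x^T (A^*) y, i.e. x^T A^T y = x^T (A^*) y. Since this holds for all x, y, we must have A^* = A^T. Therefore
A^* =
[[-1, 2],
 [2, -1],
 [-1, 1]].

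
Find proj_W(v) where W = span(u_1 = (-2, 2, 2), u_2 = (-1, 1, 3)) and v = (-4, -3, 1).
proj_W(v) = (-1/2, 1/2, 1)

Set up U = [u_1 | ... | u_2] ∈ R^(3×2). The projector onto W = col(U) is P = U (U^T U)^(-1) U^T.
Compute U^T U =
  [12, 10]
  [10, 11],
and U^T v = (4, 4).
Solve U^T U · c = U^T v for the coefficients: c = (1/8, 1/4). The projection is proj_W(v) = U c.
Check: (v - proj_W(v)) · u_1 = 0  (should be 0).
Check: (v - proj_W(v)) · u_2 = 0  (should be 0).
Result: proj_W(v) = (-1/2, 1/2, 1).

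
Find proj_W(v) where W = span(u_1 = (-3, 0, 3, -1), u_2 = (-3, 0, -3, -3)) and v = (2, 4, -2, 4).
proj_W(v) = (24/7, 0, -9/7, 13/7)

Set up U = [u_1 | ... | u_2] ∈ R^(4×2). The projector onto W = col(U) is P = U (U^T U)^(-1) U^T.
Compute U^T U =
  [19, 3]
  [3, 27],
and U^T v = (-16, -12).
Solve U^T U · c = U^T v for the coefficients: c = (-11/14, -5/14). The projection is proj_W(v) = U c.
Check: (v - proj_W(v)) · u_1 = 0  (should be 0).
Check: (v - proj_W(v)) · u_2 = 0  (should be 0).
Result: proj_W(v) = (24/7, 0, -9/7, 13/7).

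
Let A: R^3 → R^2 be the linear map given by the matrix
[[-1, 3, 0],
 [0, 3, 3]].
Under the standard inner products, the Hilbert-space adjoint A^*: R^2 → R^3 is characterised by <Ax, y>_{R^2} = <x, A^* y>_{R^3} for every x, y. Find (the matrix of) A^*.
A^* = A^T =
[[-1, 0],
 [3, 3],
 [0, 3]]

For real matrices with standard dot products, the defining identity <Ax, y> = <x, A^* y> gives (Ax)^T y = x^T (A^*) y, i.e. x^T A^T y = x^T (A^*) y. Since this holds for all x, y, we must have A^* = A^T. Therefore
A^* =
[[-1, 0],
 [3, 3],
 [0, 3]].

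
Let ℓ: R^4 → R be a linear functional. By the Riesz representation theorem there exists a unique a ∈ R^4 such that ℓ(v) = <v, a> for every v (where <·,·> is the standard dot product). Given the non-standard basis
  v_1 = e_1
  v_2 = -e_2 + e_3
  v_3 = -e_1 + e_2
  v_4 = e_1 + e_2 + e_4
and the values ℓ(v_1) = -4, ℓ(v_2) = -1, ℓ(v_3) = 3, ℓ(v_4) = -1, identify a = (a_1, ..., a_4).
a = (-4, -1, -2, 4)

Write a = (a_1, ..., a_4) in the standard basis. For each basis vector v_i, ℓ(v_i) = <v_i, a> is a linear equation in the a_j's. Collect the n equations into a matrix system V a = ℓ, where row i of V is v_i (expressed in the standard basis). Since V is invertible (lower-triangular with 1s on the diagonal, up to permutation), solve by back-substitution:
  V =
[[1, 0, 0, 0],
 [0, -1, 1, 0],
 [-1, 1, 0, 0],
 [1, 1, 0, 1]]
  V a = (-4, -1, 3, -1)
Solving gives a = (-4, -1, -2, 4).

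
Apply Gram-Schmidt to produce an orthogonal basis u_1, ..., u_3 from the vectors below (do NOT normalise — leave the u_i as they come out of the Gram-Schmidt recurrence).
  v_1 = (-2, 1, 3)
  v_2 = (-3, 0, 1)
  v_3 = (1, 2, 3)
Orthogonal basis:
  u_1 = (-2, 1, 3)
  u_2 = (-12/7, -9/14, -13/14)
  u_3 = (-4/59, 28/59, -12/59)

Apply the Gram-Schmidt recurrence
  u_1 = v_1
  u_i = v_i − Σ_{j<i} ((v_i · u_j) / (u_j · u_j)) · u_j.

Step by step this gives:
  u_1 = (-2, 1, 3)
  u_2 = (-12/7, -9/14, -13/14)
  u_3 = (-4/59, 28/59, -12/59)

Orthogonality check:
  u_2 · u_1 = 0 (should be 0)
  u_3 · u_1 = 0 (should be 0)
  u_3 · u_2 = 0 (should be 0)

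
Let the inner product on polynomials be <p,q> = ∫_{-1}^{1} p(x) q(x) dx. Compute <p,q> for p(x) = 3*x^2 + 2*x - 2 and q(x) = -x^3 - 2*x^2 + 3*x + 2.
<p,q> = -8/15

Expand the product: p(x)·q(x) = -3*x^5 - 8*x^4 + 7*x^3 + 16*x^2 - 2*x - 4.
∫_{-1}^{1} of each monomial x^k gives [2/(k+1) if k even, 0 if k odd]. Integrating term-by-term (or equivalently evaluating the antiderivative F(x) = -x^6/2 - 8*x^5/5 + 7*x^4/4 + 16*x^3/3 - x^2 - 4*x at the endpoints):
  F(1) − F(−1) = -1/60 − (31/60) = -8/15.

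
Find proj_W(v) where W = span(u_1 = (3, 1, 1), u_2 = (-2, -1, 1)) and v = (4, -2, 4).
proj_W(v) = (46/15, 1/3, 67/15)

Set up U = [u_1 | ... | u_2] ∈ R^(3×2). The projector onto W = col(U) is P = U (U^T U)^(-1) U^T.
Compute U^T U =
  [11, -6]
  [-6, 6],
and U^T v = (14, -2).
Solve U^T U · c = U^T v for the coefficients: c = (12/5, 31/15). The projection is proj_W(v) = U c.
Check: (v - proj_W(v)) · u_1 = 0  (should be 0).
Check: (v - proj_W(v)) · u_2 = 0  (should be 0).
Result: proj_W(v) = (46/15, 1/3, 67/15).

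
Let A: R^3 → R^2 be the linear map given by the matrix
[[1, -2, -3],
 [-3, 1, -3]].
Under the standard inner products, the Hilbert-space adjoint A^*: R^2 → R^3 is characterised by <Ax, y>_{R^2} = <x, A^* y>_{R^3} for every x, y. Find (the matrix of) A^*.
A^* = A^T =
[[1, -3],
 [-2, 1],
 [-3, -3]]

For real matrices with standard dot products, the defining identity <Ax, y> = <x, A^* y> gives (Ax)^T y = x^T (A^*) y, i.e. x^T A^T y = x^T (A^*) y. Since this holds for all x, y, we must have A^* = A^T. Therefore
A^* =
[[1, -3],
 [-2, 1],
 [-3, -3]].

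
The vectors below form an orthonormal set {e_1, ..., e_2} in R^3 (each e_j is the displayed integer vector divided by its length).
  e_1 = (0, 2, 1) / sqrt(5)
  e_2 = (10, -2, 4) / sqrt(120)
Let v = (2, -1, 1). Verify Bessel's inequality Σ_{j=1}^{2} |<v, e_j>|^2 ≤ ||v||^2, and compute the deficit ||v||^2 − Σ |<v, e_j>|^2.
Σ |<v, e_j>|^2 = 35/6; ||v||^2 = 6; deficit = 1/6

Write each e_j = u_j / sqrt(<u_j, u_j>) where u_j is the displayed integer vector. Then <v, e_j> = <v, u_j> / sqrt(<u_j, u_j>), so |<v, e_j>|^2 = <v, u_j>^2 / <u_j, u_j>.
Coefficients: <v, e_1> = -1/sqrt(5), <v, e_2> = 26/sqrt(120).
Square and sum: Σ |<v, e_j>|^2 = 35/6.
Compute ||v||^2 = v·v = 6.
Deficit = 6 − 35/6 = 1/6 ≥ 0, confirming Bessel's inequality. (The deficit equals ||v − Σ <v,e_j> e_j||^2, the squared distance from v to span{e_j}.)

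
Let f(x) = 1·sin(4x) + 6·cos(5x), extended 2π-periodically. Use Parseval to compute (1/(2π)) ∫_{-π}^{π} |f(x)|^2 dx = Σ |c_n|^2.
Σ |c_n|^2 = 37/2

Expand |f|^2 and use orthogonality of {sin(nx), cos(mx)} on [-π, π]:
  ∫_{-π}^{π} sin(nx)^2 dx = π, ∫ cos(mx)^2 dx = π, and cross terms integrate to 0.
So ∫_{-π}^{π} f(x)^2 dx = 1^2 · π + 6^2 · π = (1 + 36)π.
Divide by 2π: (1 + 36)/2 = 37/2.
By Parseval, this equals Σ |c_n|^2.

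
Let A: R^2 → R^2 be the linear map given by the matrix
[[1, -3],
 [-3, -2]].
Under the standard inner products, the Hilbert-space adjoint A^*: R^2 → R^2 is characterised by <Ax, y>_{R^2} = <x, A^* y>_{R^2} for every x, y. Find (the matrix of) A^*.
A^* = A^T =
[[1, -3],
 [-3, -2]]

For real matrices with standard dot products, the defining identity <Ax, y> = <x, A^* y> gives (Ax)^T y = x^T (A^*) y, i.e. x^T A^T y = x^T (A^*) y. Since this holds for all x, y, we must have A^* = A^T. Therefore
A^* =
[[1, -3],
 [-3, -2]].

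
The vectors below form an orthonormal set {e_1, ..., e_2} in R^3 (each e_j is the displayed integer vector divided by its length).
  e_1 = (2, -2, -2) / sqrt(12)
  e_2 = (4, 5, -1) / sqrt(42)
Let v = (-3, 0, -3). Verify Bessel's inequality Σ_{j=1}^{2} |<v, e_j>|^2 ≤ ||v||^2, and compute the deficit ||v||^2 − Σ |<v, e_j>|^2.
Σ |<v, e_j>|^2 = 27/14; ||v||^2 = 18; deficit = 225/14

Write each e_j = u_j / sqrt(<u_j, u_j>) where u_j is the displayed integer vector. Then <v, e_j> = <v, u_j> / sqrt(<u_j, u_j>), so |<v, e_j>|^2 = <v, u_j>^2 / <u_j, u_j>.
Coefficients: <v, e_1> = 0/sqrt(12), <v, e_2> = -9/sqrt(42).
Square and sum: Σ |<v, e_j>|^2 = 27/14.
Compute ||v||^2 = v·v = 18.
Deficit = 18 − 27/14 = 225/14 ≥ 0, confirming Bessel's inequality. (The deficit equals ||v − Σ <v,e_j> e_j||^2, the squared distance from v to span{e_j}.)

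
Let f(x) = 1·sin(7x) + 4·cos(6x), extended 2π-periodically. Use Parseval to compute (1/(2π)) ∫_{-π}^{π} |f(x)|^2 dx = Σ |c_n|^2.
Σ |c_n|^2 = 17/2

Expand |f|^2 and use orthogonality of {sin(nx), cos(mx)} on [-π, π]:
  ∫_{-π}^{π} sin(nx)^2 dx = π, ∫ cos(mx)^2 dx = π, and cross terms integrate to 0.
So ∫_{-π}^{π} f(x)^2 dx = 1^2 · π + 4^2 · π = (1 + 16)π.
Divide by 2π: (1 + 16)/2 = 17/2.
By Parseval, this equals Σ |c_n|^2.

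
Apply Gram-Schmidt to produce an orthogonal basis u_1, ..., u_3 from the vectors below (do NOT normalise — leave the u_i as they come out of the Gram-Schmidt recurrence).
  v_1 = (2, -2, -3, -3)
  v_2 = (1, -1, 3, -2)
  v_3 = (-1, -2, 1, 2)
Orthogonal basis:
  u_1 = (2, -2, -3, -3)
  u_2 = (12/13, -12/13, 81/26, -49/26)
  u_3 = (-186/389, -981/389, 53/389, 477/389)

Apply the Gram-Schmidt recurrence
  u_1 = v_1
  u_i = v_i − Σ_{j<i} ((v_i · u_j) / (u_j · u_j)) · u_j.

Step by step this gives:
  u_1 = (2, -2, -3, -3)
  u_2 = (12/13, -12/13, 81/26, -49/26)
  u_3 = (-186/389, -981/389, 53/389, 477/389)

Orthogonality check:
  u_2 · u_1 = 0 (should be 0)
  u_3 · u_1 = 0 (should be 0)
  u_3 · u_2 = 0 (should be 0)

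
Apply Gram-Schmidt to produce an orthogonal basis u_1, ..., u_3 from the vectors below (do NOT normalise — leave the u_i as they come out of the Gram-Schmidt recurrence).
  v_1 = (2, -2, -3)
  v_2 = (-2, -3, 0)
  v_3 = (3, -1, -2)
Orthogonal basis:
  u_1 = (2, -2, -3)
  u_2 = (-38/17, -47/17, 6/17)
  u_3 = (117/217, -78/217, 130/217)

Apply the Gram-Schmidt recurrence
  u_1 = v_1
  u_i = v_i − Σ_{j<i} ((v_i · u_j) / (u_j · u_j)) · u_j.

Step by step this gives:
  u_1 = (2, -2, -3)
  u_2 = (-38/17, -47/17, 6/17)
  u_3 = (117/217, -78/217, 130/217)

Orthogonality check:
  u_2 · u_1 = 0 (should be 0)
  u_3 · u_1 = 0 (should be 0)
  u_3 · u_2 = 0 (should be 0)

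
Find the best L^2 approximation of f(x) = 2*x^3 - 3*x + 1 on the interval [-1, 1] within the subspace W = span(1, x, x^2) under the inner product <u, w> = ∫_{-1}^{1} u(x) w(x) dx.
g(x) = 1 - 9*x/5

The best approximation g ∈ W is the orthogonal projection of f onto W. Writing g = a_0 + a_1 x + a_2 x^2, the coefficients solve the normal equations G · a = b where
  G_{ij} = <φ_i, φ_j> and b_i = <f, φ_i>, with φ_0 = 1, φ_1 = x, φ_2 = x^2.
G =
  [2, 0, 2/3]
  [0, 2/3, 0]
  [2/3, 0, 2/5],
b = (2, -6/5, 2/3).
Solving gives a_0 = 1, a_1 = -9/5, a_2 = 0, so
  g(x) = 1 - 9*x/5.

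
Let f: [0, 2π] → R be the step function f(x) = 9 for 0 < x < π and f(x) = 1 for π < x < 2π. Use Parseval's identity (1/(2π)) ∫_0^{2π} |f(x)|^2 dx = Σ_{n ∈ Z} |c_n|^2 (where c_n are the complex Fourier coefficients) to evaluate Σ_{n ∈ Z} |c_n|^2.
Σ |c_n|^2 = 41

Parseval equates the L^2 energy of f (normalised by 1/(2π)) with the ℓ^2 sum of its Fourier coefficients: (1/(2π)) ∫_0^{2π} |f|^2 = Σ |c_n|^2.
Compute the left side: (1/(2π)) [∫_0^π 9^2 dx + ∫_π^{2π} 1^2 dx] = (1/(2π)) · (81π + 1π) = (81 + 1)/2 = 41.
So Σ_{n ∈ Z} |c_n|^2 = 41.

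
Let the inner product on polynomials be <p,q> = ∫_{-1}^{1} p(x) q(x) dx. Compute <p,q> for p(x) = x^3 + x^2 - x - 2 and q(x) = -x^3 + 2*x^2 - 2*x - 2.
<p,q> = 572/105

Expand the product: p(x)·q(x) = -x^6 + x^5 + x^4 - 4*x^3 - 4*x^2 + 6*x + 4.
∫_{-1}^{1} of each monomial x^k gives [2/(k+1) if k even, 0 if k odd]. Integrating term-by-term (or equivalently evaluating the antiderivative F(x) = -x^7/7 + x^6/6 + x^5/5 - x^4 - 4*x^3/3 + 3*x^2 + 4*x at the endpoints):
  F(1) − F(−1) = 1027/210 − (-39/70) = 572/105.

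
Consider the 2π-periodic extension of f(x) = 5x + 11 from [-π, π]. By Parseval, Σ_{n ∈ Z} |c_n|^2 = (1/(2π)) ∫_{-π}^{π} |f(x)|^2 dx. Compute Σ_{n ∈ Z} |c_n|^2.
Σ |c_n|^2 = 25π^2/3 + 121

Expand and integrate term by term over [-π, π]:
  ∫ (5x)^2 dx = 25·(2π^3/3); ∫ 2·5·(11)·x dx = 0 (odd integrand); ∫ 11^2 dx = 121·2π.
So (1/(2π)) ∫_{-π}^{π} (5x + 11)^2 dx = 25π^2/3 + 121 = 25π^2/3 + 121.
Parseval ⇒ Σ |c_n|^2 = 25π^2/3 + 121.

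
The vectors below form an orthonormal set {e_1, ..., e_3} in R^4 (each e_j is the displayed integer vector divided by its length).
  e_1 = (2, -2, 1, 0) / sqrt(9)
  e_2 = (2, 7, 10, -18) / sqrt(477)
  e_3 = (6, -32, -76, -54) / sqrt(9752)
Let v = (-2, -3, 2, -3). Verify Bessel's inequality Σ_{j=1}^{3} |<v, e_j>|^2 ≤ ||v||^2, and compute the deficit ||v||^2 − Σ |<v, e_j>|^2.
Σ |<v, e_j>|^2 = 355/46; ||v||^2 = 26; deficit = 841/46

Write each e_j = u_j / sqrt(<u_j, u_j>) where u_j is the displayed integer vector. Then <v, e_j> = <v, u_j> / sqrt(<u_j, u_j>), so |<v, e_j>|^2 = <v, u_j>^2 / <u_j, u_j>.
Coefficients: <v, e_1> = 4/sqrt(9), <v, e_2> = 49/sqrt(477), <v, e_3> = 94/sqrt(9752).
Square and sum: Σ |<v, e_j>|^2 = 355/46.
Compute ||v||^2 = v·v = 26.
Deficit = 26 − 355/46 = 841/46 ≥ 0, confirming Bessel's inequality. (The deficit equals ||v − Σ <v,e_j> e_j||^2, the squared distance from v to span{e_j}.)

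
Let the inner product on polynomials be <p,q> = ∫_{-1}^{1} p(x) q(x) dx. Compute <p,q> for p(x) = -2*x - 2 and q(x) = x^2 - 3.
<p,q> = 32/3

Expand the product: p(x)·q(x) = -2*x^3 - 2*x^2 + 6*x + 6.
∫_{-1}^{1} of each monomial x^k gives [2/(k+1) if k even, 0 if k odd]. Integrating term-by-term (or equivalently evaluating the antiderivative F(x) = -x^4/2 - 2*x^3/3 + 3*x^2 + 6*x at the endpoints):
  F(1) − F(−1) = 47/6 − (-17/6) = 32/3.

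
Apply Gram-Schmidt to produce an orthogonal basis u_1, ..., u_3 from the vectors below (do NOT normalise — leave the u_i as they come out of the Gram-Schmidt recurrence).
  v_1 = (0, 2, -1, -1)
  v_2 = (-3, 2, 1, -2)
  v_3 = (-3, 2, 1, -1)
Orthogonal basis:
  u_1 = (0, 2, -1, -1)
  u_2 = (-3, 1/3, 11/6, -7/6)
  u_3 = (-21/83, 30/83, -1/83, 61/83)

Apply the Gram-Schmidt recurrence
  u_1 = v_1
  u_i = v_i − Σ_{j<i} ((v_i · u_j) / (u_j · u_j)) · u_j.

Step by step this gives:
  u_1 = (0, 2, -1, -1)
  u_2 = (-3, 1/3, 11/6, -7/6)
  u_3 = (-21/83, 30/83, -1/83, 61/83)

Orthogonality check:
  u_2 · u_1 = 0 (should be 0)
  u_3 · u_1 = 0 (should be 0)
  u_3 · u_2 = 0 (should be 0)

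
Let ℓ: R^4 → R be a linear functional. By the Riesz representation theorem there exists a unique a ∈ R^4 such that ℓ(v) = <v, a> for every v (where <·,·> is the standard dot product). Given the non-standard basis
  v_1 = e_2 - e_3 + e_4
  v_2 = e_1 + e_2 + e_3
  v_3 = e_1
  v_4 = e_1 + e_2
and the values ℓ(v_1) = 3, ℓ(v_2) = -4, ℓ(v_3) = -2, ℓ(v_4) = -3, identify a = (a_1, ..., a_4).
a = (-2, -1, -1, 3)

Write a = (a_1, ..., a_4) in the standard basis. For each basis vector v_i, ℓ(v_i) = <v_i, a> is a linear equation in the a_j's. Collect the n equations into a matrix system V a = ℓ, where row i of V is v_i (expressed in the standard basis). Since V is invertible (lower-triangular with 1s on the diagonal, up to permutation), solve by back-substitution:
  V =
[[0, 1, -1, 1],
 [1, 1, 1, 0],
 [1, 0, 0, 0],
 [1, 1, 0, 0]]
  V a = (3, -4, -2, -3)
Solving gives a = (-2, -1, -1, 3).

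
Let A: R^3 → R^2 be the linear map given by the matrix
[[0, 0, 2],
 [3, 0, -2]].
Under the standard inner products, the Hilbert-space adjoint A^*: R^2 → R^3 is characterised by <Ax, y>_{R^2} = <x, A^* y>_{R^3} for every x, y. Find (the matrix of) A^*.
A^* = A^T =
[[0, 3],
 [0, 0],
 [2, -2]]

For real matrices with standard dot products, the defining identity <Ax, y> = <x, A^* y> gives (Ax)^T y = x^T (A^*) y, i.e. x^T A^T y = x^T (A^*) y. Since this holds for all x, y, we must have A^* = A^T. Therefore
A^* =
[[0, 3],
 [0, 0],
 [2, -2]].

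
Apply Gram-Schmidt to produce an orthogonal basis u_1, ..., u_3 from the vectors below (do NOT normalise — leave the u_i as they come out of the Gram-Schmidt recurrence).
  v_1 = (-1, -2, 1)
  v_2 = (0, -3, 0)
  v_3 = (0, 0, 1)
Orthogonal basis:
  u_1 = (-1, -2, 1)
  u_2 = (1, -1, -1)
  u_3 = (1/2, 0, 1/2)

Apply the Gram-Schmidt recurrence
  u_1 = v_1
  u_i = v_i − Σ_{j<i} ((v_i · u_j) / (u_j · u_j)) · u_j.

Step by step this gives:
  u_1 = (-1, -2, 1)
  u_2 = (1, -1, -1)
  u_3 = (1/2, 0, 1/2)

Orthogonality check:
  u_2 · u_1 = 0 (should be 0)
  u_3 · u_1 = 0 (should be 0)
  u_3 · u_2 = 0 (should be 0)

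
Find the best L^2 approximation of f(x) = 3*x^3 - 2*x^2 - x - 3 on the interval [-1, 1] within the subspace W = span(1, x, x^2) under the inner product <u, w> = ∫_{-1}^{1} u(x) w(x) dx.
g(x) = -2*x^2 + 4*x/5 - 3

The best approximation g ∈ W is the orthogonal projection of f onto W. Writing g = a_0 + a_1 x + a_2 x^2, the coefficients solve the normal equations G · a = b where
  G_{ij} = <φ_i, φ_j> and b_i = <f, φ_i>, with φ_0 = 1, φ_1 = x, φ_2 = x^2.
G =
  [2, 0, 2/3]
  [0, 2/3, 0]
  [2/3, 0, 2/5],
b = (-22/3, 8/15, -14/5).
Solving gives a_0 = -3, a_1 = 4/5, a_2 = -2, so
  g(x) = -2*x^2 + 4*x/5 - 3.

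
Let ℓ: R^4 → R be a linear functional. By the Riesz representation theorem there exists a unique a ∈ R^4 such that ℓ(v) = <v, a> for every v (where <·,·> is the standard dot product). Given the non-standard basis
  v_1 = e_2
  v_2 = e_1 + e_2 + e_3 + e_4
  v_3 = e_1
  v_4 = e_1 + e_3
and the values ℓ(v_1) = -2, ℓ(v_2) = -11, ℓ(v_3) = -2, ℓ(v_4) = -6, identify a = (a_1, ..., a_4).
a = (-2, -2, -4, -3)

Write a = (a_1, ..., a_4) in the standard basis. For each basis vector v_i, ℓ(v_i) = <v_i, a> is a linear equation in the a_j's. Collect the n equations into a matrix system V a = ℓ, where row i of V is v_i (expressed in the standard basis). Since V is invertible (lower-triangular with 1s on the diagonal, up to permutation), solve by back-substitution:
  V =
[[0, 1, 0, 0],
 [1, 1, 1, 1],
 [1, 0, 0, 0],
 [1, 0, 1, 0]]
  V a = (-2, -11, -2, -6)
Solving gives a = (-2, -2, -4, -3).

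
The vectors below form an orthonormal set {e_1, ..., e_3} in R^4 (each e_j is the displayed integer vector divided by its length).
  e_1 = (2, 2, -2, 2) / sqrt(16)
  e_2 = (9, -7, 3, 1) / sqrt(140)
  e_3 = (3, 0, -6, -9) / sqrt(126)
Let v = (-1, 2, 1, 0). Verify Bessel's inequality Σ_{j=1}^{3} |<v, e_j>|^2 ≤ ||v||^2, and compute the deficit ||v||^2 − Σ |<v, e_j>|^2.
Σ |<v, e_j>|^2 = 7/2; ||v||^2 = 6; deficit = 5/2

Write each e_j = u_j / sqrt(<u_j, u_j>) where u_j is the displayed integer vector. Then <v, e_j> = <v, u_j> / sqrt(<u_j, u_j>), so |<v, e_j>|^2 = <v, u_j>^2 / <u_j, u_j>.
Coefficients: <v, e_1> = 0/sqrt(16), <v, e_2> = -20/sqrt(140), <v, e_3> = -9/sqrt(126).
Square and sum: Σ |<v, e_j>|^2 = 7/2.
Compute ||v||^2 = v·v = 6.
Deficit = 6 − 7/2 = 5/2 ≥ 0, confirming Bessel's inequality. (The deficit equals ||v − Σ <v,e_j> e_j||^2, the squared distance from v to span{e_j}.)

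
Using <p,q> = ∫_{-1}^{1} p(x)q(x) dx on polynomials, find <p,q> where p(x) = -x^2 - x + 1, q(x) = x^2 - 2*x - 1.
<p,q> = 4/15

Expand the product: p(x)·q(x) = -x^4 + x^3 + 4*x^2 - x - 1.
∫_{-1}^{1} of each monomial x^k gives [2/(k+1) if k even, 0 if k odd]. Integrating term-by-term (or equivalently evaluating the antiderivative F(x) = -x^5/5 + x^4/4 + 4*x^3/3 - x^2/2 - x at the endpoints):
  F(1) − F(−1) = -7/60 − (-23/60) = 4/15.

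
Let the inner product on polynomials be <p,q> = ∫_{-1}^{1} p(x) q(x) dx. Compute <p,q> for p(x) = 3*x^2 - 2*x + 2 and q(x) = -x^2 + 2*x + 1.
<p,q> = 4/5

Expand the product: p(x)·q(x) = -3*x^4 + 8*x^3 - 3*x^2 + 2*x + 2.
∫_{-1}^{1} of each monomial x^k gives [2/(k+1) if k even, 0 if k odd]. Integrating term-by-term (or equivalently evaluating the antiderivative F(x) = -3*x^5/5 + 2*x^4 - x^3 + x^2 + 2*x at the endpoints):
  F(1) − F(−1) = 17/5 − (13/5) = 4/5.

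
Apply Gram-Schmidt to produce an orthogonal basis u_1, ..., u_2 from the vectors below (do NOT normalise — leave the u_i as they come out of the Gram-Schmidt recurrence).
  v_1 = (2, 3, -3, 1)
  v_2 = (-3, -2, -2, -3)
Orthogonal basis:
  u_1 = (2, 3, -3, 1)
  u_2 = (-51/23, -19/23, -73/23, -60/23)

Apply the Gram-Schmidt recurrence
  u_1 = v_1
  u_i = v_i − Σ_{j<i} ((v_i · u_j) / (u_j · u_j)) · u_j.

Step by step this gives:
  u_1 = (2, 3, -3, 1)
  u_2 = (-51/23, -19/23, -73/23, -60/23)

Orthogonality check:
  u_2 · u_1 = 0 (should be 0)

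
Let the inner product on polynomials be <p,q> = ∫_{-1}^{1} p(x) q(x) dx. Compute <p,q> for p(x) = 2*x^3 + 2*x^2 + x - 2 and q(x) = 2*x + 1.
<p,q> = 4/15

Expand the product: p(x)·q(x) = 4*x^4 + 6*x^3 + 4*x^2 - 3*x - 2.
∫_{-1}^{1} of each monomial x^k gives [2/(k+1) if k even, 0 if k odd]. Integrating term-by-term (or equivalently evaluating the antiderivative F(x) = 4*x^5/5 + 3*x^4/2 + 4*x^3/3 - 3*x^2/2 - 2*x at the endpoints):
  F(1) − F(−1) = 2/15 − (-2/15) = 4/15.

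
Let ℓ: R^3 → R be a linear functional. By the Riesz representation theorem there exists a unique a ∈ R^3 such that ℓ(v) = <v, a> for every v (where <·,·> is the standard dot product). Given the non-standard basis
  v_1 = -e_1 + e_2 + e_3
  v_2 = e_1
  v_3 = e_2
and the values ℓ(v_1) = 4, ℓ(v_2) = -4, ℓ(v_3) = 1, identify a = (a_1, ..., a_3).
a = (-4, 1, -1)

Write a = (a_1, ..., a_3) in the standard basis. For each basis vector v_i, ℓ(v_i) = <v_i, a> is a linear equation in the a_j's. Collect the n equations into a matrix system V a = ℓ, where row i of V is v_i (expressed in the standard basis). Since V is invertible (lower-triangular with 1s on the diagonal, up to permutation), solve by back-substitution:
  V =
[[-1, 1, 1],
 [1, 0, 0],
 [0, 1, 0]]
  V a = (4, -4, 1)
Solving gives a = (-4, 1, -1).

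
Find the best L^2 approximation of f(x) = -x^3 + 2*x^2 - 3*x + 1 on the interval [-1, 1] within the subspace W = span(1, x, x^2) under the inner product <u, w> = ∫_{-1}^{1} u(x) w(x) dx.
g(x) = 2*x^2 - 18*x/5 + 1

The best approximation g ∈ W is the orthogonal projection of f onto W. Writing g = a_0 + a_1 x + a_2 x^2, the coefficients solve the normal equations G · a = b where
  G_{ij} = <φ_i, φ_j> and b_i = <f, φ_i>, with φ_0 = 1, φ_1 = x, φ_2 = x^2.
G =
  [2, 0, 2/3]
  [0, 2/3, 0]
  [2/3, 0, 2/5],
b = (10/3, -12/5, 22/15).
Solving gives a_0 = 1, a_1 = -18/5, a_2 = 2, so
  g(x) = 2*x^2 - 18*x/5 + 1.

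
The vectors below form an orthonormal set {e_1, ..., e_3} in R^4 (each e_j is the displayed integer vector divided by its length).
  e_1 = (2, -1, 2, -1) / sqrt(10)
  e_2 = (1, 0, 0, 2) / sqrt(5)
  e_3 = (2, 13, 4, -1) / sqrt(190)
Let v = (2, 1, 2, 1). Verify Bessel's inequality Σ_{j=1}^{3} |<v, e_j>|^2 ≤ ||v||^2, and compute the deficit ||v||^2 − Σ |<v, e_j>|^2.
Σ |<v, e_j>|^2 = 934/95; ||v||^2 = 10; deficit = 16/95

Write each e_j = u_j / sqrt(<u_j, u_j>) where u_j is the displayed integer vector. Then <v, e_j> = <v, u_j> / sqrt(<u_j, u_j>), so |<v, e_j>|^2 = <v, u_j>^2 / <u_j, u_j>.
Coefficients: <v, e_1> = 6/sqrt(10), <v, e_2> = 4/sqrt(5), <v, e_3> = 24/sqrt(190).
Square and sum: Σ |<v, e_j>|^2 = 934/95.
Compute ||v||^2 = v·v = 10.
Deficit = 10 − 934/95 = 16/95 ≥ 0, confirming Bessel's inequality. (The deficit equals ||v − Σ <v,e_j> e_j||^2, the squared distance from v to span{e_j}.)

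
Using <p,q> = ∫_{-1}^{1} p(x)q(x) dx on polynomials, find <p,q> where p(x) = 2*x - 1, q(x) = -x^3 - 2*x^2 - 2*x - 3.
<p,q> = 58/15

Expand the product: p(x)·q(x) = -2*x^4 - 3*x^3 - 2*x^2 - 4*x + 3.
∫_{-1}^{1} of each monomial x^k gives [2/(k+1) if k even, 0 if k odd]. Integrating term-by-term (or equivalently evaluating the antiderivative F(x) = -2*x^5/5 - 3*x^4/4 - 2*x^3/3 - 2*x^2 + 3*x at the endpoints):
  F(1) − F(−1) = -49/60 − (-281/60) = 58/15.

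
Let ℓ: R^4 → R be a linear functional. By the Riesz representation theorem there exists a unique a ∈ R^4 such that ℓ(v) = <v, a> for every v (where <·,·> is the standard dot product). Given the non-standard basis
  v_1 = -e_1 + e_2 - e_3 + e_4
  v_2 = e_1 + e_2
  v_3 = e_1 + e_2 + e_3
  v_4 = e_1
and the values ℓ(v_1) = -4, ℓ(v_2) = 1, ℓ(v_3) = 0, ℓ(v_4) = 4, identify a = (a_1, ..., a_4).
a = (4, -3, -1, 2)

Write a = (a_1, ..., a_4) in the standard basis. For each basis vector v_i, ℓ(v_i) = <v_i, a> is a linear equation in the a_j's. Collect the n equations into a matrix system V a = ℓ, where row i of V is v_i (expressed in the standard basis). Since V is invertible (lower-triangular with 1s on the diagonal, up to permutation), solve by back-substitution:
  V =
[[-1, 1, -1, 1],
 [1, 1, 0, 0],
 [1, 1, 1, 0],
 [1, 0, 0, 0]]
  V a = (-4, 1, 0, 4)
Solving gives a = (4, -3, -1, 2).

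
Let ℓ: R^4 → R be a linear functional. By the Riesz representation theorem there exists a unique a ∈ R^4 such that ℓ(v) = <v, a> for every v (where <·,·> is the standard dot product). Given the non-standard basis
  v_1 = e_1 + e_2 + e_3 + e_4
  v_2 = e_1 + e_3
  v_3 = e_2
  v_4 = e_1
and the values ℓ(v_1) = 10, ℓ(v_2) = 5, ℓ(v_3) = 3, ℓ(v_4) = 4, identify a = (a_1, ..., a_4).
a = (4, 3, 1, 2)

Write a = (a_1, ..., a_4) in the standard basis. For each basis vector v_i, ℓ(v_i) = <v_i, a> is a linear equation in the a_j's. Collect the n equations into a matrix system V a = ℓ, where row i of V is v_i (expressed in the standard basis). Since V is invertible (lower-triangular with 1s on the diagonal, up to permutation), solve by back-substitution:
  V =
[[1, 1, 1, 1],
 [1, 0, 1, 0],
 [0, 1, 0, 0],
 [1, 0, 0, 0]]
  V a = (10, 5, 3, 4)
Solving gives a = (4, 3, 1, 2).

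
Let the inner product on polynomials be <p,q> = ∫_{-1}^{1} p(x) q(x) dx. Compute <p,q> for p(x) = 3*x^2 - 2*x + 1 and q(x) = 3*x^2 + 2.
<p,q> = 68/5

Expand the product: p(x)·q(x) = 9*x^4 - 6*x^3 + 9*x^2 - 4*x + 2.
∫_{-1}^{1} of each monomial x^k gives [2/(k+1) if k even, 0 if k odd]. Integrating term-by-term (or equivalently evaluating the antiderivative F(x) = 9*x^5/5 - 3*x^4/2 + 3*x^3 - 2*x^2 + 2*x at the endpoints):
  F(1) − F(−1) = 33/10 − (-103/10) = 68/5.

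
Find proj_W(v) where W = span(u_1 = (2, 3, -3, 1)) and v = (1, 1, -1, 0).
proj_W(v) = (16/23, 24/23, -24/23, 8/23)

Set up U = [u_1 | ... | u_1] ∈ R^(4×1). The projector onto W = col(U) is P = U (U^T U)^(-1) U^T.
Compute U^T U =
  [23],
and U^T v = (8).
Solve U^T U · c = U^T v for the coefficients: c = (8/23). The projection is proj_W(v) = U c.
Check: (v - proj_W(v)) · u_1 = 0  (should be 0).
Result: proj_W(v) = (16/23, 24/23, -24/23, 8/23).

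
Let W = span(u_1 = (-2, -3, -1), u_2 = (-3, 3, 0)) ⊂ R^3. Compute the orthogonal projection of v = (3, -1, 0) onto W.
proj_W(v) = (79/27, -29/27, 10/27)

Set up U = [u_1 | ... | u_2] ∈ R^(3×2). The projector onto W = col(U) is P = U (U^T U)^(-1) U^T.
Compute U^T U =
  [14, -3]
  [-3, 18],
and U^T v = (-3, -12).
Solve U^T U · c = U^T v for the coefficients: c = (-10/27, -59/81). The projection is proj_W(v) = U c.
Check: (v - proj_W(v)) · u_1 = 0  (should be 0).
Check: (v - proj_W(v)) · u_2 = 0  (should be 0).
Result: proj_W(v) = (79/27, -29/27, 10/27).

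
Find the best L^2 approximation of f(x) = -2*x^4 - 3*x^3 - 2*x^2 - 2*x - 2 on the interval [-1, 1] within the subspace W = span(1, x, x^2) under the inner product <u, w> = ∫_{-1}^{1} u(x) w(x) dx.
g(x) = -26*x^2/7 - 19*x/5 - 64/35

The best approximation g ∈ W is the orthogonal projection of f onto W. Writing g = a_0 + a_1 x + a_2 x^2, the coefficients solve the normal equations G · a = b where
  G_{ij} = <φ_i, φ_j> and b_i = <f, φ_i>, with φ_0 = 1, φ_1 = x, φ_2 = x^2.
G =
  [2, 0, 2/3]
  [0, 2/3, 0]
  [2/3, 0, 2/5],
b = (-92/15, -38/15, -284/105).
Solving gives a_0 = -64/35, a_1 = -19/5, a_2 = -26/7, so
  g(x) = -26*x^2/7 - 19*x/5 - 64/35.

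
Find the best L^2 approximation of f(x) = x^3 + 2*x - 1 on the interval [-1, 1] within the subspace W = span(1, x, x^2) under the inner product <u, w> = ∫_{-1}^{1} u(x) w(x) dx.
g(x) = 13*x/5 - 1

The best approximation g ∈ W is the orthogonal projection of f onto W. Writing g = a_0 + a_1 x + a_2 x^2, the coefficients solve the normal equations G · a = b where
  G_{ij} = <φ_i, φ_j> and b_i = <f, φ_i>, with φ_0 = 1, φ_1 = x, φ_2 = x^2.
G =
  [2, 0, 2/3]
  [0, 2/3, 0]
  [2/3, 0, 2/5],
b = (-2, 26/15, -2/3).
Solving gives a_0 = -1, a_1 = 13/5, a_2 = 0, so
  g(x) = 13*x/5 - 1.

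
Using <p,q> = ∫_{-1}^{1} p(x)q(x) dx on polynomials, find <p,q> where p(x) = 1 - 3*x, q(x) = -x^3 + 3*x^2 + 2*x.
<p,q> = -4/5

Expand the product: p(x)·q(x) = 3*x^4 - 10*x^3 - 3*x^2 + 2*x.
∫_{-1}^{1} of each monomial x^k gives [2/(k+1) if k even, 0 if k odd]. Integrating term-by-term (or equivalently evaluating the antiderivative F(x) = 3*x^5/5 - 5*x^4/2 - x^3 + x^2 at the endpoints):
  F(1) − F(−1) = -19/10 − (-11/10) = -4/5.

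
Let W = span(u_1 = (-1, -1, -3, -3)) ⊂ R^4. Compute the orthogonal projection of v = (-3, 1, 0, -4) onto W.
proj_W(v) = (-7/10, -7/10, -21/10, -21/10)

Set up U = [u_1 | ... | u_1] ∈ R^(4×1). The projector onto W = col(U) is P = U (U^T U)^(-1) U^T.
Compute U^T U =
  [20],
and U^T v = (14).
Solve U^T U · c = U^T v for the coefficients: c = (7/10). The projection is proj_W(v) = U c.
Check: (v - proj_W(v)) · u_1 = 0  (should be 0).
Result: proj_W(v) = (-7/10, -7/10, -21/10, -21/10).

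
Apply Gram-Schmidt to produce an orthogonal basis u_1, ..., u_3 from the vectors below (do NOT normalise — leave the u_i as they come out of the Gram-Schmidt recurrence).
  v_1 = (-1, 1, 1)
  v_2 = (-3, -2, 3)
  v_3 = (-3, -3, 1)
Orthogonal basis:
  u_1 = (-1, 1, 1)
  u_2 = (-5/3, -10/3, 5/3)
  u_3 = (-1, 0, -1)

Apply the Gram-Schmidt recurrence
  u_1 = v_1
  u_i = v_i − Σ_{j<i} ((v_i · u_j) / (u_j · u_j)) · u_j.

Step by step this gives:
  u_1 = (-1, 1, 1)
  u_2 = (-5/3, -10/3, 5/3)
  u_3 = (-1, 0, -1)

Orthogonality check:
  u_2 · u_1 = 0 (should be 0)
  u_3 · u_1 = 0 (should be 0)
  u_3 · u_2 = 0 (should be 0)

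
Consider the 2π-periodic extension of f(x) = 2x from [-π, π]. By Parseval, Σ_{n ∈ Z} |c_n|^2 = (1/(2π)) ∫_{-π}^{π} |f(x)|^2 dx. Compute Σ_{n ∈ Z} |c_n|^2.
Σ |c_n|^2 = 4π^2/3

Expand and integrate term by term over [-π, π]:
  ∫ (2x)^2 dx = 4·(2π^3/3); ∫ 2·2·(0)·x dx = 0 (odd integrand); ∫ 0^2 dx = 0·2π.
So (1/(2π)) ∫_{-π}^{π} (2x)^2 dx = 4π^2/3 + 0 = 4π^2/3.
Parseval ⇒ Σ |c_n|^2 = 4π^2/3.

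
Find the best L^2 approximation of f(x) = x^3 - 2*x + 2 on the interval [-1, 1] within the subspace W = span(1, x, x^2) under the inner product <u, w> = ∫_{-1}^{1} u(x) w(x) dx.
g(x) = 2 - 7*x/5

The best approximation g ∈ W is the orthogonal projection of f onto W. Writing g = a_0 + a_1 x + a_2 x^2, the coefficients solve the normal equations G · a = b where
  G_{ij} = <φ_i, φ_j> and b_i = <f, φ_i>, with φ_0 = 1, φ_1 = x, φ_2 = x^2.
G =
  [2, 0, 2/3]
  [0, 2/3, 0]
  [2/3, 0, 2/5],
b = (4, -14/15, 4/3).
Solving gives a_0 = 2, a_1 = -7/5, a_2 = 0, so
  g(x) = 2 - 7*x/5.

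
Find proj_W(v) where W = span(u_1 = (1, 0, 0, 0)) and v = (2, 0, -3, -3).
proj_W(v) = (2, 0, 0, 0)

Set up U = [u_1 | ... | u_1] ∈ R^(4×1). The projector onto W = col(U) is P = U (U^T U)^(-1) U^T.
Compute U^T U =
  [1],
and U^T v = (2).
Solve U^T U · c = U^T v for the coefficients: c = (2). The projection is proj_W(v) = U c.
Check: (v - proj_W(v)) · u_1 = 0  (should be 0).
Result: proj_W(v) = (2, 0, 0, 0).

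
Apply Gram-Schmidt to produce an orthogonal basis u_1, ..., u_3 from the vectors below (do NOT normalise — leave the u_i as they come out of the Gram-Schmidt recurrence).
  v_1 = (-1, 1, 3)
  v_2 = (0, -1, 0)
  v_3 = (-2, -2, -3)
Orthogonal basis:
  u_1 = (-1, 1, 3)
  u_2 = (-1/11, -10/11, 3/11)
  u_3 = (-27/10, 0, -9/10)

Apply the Gram-Schmidt recurrence
  u_1 = v_1
  u_i = v_i − Σ_{j<i} ((v_i · u_j) / (u_j · u_j)) · u_j.

Step by step this gives:
  u_1 = (-1, 1, 3)
  u_2 = (-1/11, -10/11, 3/11)
  u_3 = (-27/10, 0, -9/10)

Orthogonality check:
  u_2 · u_1 = 0 (should be 0)
  u_3 · u_1 = 0 (should be 0)
  u_3 · u_2 = 0 (should be 0)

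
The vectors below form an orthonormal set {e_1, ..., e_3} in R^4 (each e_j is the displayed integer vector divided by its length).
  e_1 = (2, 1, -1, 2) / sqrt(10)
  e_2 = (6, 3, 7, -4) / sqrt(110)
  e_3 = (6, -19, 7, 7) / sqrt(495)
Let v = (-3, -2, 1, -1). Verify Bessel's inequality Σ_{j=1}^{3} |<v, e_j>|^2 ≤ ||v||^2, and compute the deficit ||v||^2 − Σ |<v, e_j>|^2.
Σ |<v, e_j>|^2 = 130/9; ||v||^2 = 15; deficit = 5/9

Write each e_j = u_j / sqrt(<u_j, u_j>) where u_j is the displayed integer vector. Then <v, e_j> = <v, u_j> / sqrt(<u_j, u_j>), so |<v, e_j>|^2 = <v, u_j>^2 / <u_j, u_j>.
Coefficients: <v, e_1> = -11/sqrt(10), <v, e_2> = -13/sqrt(110), <v, e_3> = 20/sqrt(495).
Square and sum: Σ |<v, e_j>|^2 = 130/9.
Compute ||v||^2 = v·v = 15.
Deficit = 15 − 130/9 = 5/9 ≥ 0, confirming Bessel's inequality. (The deficit equals ||v − Σ <v,e_j> e_j||^2, the squared distance from v to span{e_j}.)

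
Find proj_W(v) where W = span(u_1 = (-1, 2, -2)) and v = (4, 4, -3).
proj_W(v) = (-10/9, 20/9, -20/9)

Set up U = [u_1 | ... | u_1] ∈ R^(3×1). The projector onto W = col(U) is P = U (U^T U)^(-1) U^T.
Compute U^T U =
  [9],
and U^T v = (10).
Solve U^T U · c = U^T v for the coefficients: c = (10/9). The projection is proj_W(v) = U c.
Check: (v - proj_W(v)) · u_1 = 0  (should be 0).
Result: proj_W(v) = (-10/9, 20/9, -20/9).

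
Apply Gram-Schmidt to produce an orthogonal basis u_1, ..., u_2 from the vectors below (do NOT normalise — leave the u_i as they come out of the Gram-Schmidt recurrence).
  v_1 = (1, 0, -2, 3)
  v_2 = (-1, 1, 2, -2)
Orthogonal basis:
  u_1 = (1, 0, -2, 3)
  u_2 = (-3/14, 1, 3/7, 5/14)

Apply the Gram-Schmidt recurrence
  u_1 = v_1
  u_i = v_i − Σ_{j<i} ((v_i · u_j) / (u_j · u_j)) · u_j.

Step by step this gives:
  u_1 = (1, 0, -2, 3)
  u_2 = (-3/14, 1, 3/7, 5/14)

Orthogonality check:
  u_2 · u_1 = 0 (should be 0)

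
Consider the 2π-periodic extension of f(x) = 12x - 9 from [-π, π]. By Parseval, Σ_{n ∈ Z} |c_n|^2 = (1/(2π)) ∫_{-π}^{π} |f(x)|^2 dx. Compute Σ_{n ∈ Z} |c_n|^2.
Σ |c_n|^2 = 48π^2 + 81

Expand and integrate term by term over [-π, π]:
  ∫ (12x)^2 dx = 144·(2π^3/3); ∫ 2·12·(-9)·x dx = 0 (odd integrand); ∫ (-9)^2 dx = 81·2π.
So (1/(2π)) ∫_{-π}^{π} (12x - 9)^2 dx = 144π^2/3 + 81 = 48π^2 + 81.
Parseval ⇒ Σ |c_n|^2 = 48π^2 + 81.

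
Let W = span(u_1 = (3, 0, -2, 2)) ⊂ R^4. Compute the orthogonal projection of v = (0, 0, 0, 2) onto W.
proj_W(v) = (12/17, 0, -8/17, 8/17)

Set up U = [u_1 | ... | u_1] ∈ R^(4×1). The projector onto W = col(U) is P = U (U^T U)^(-1) U^T.
Compute U^T U =
  [17],
and U^T v = (4).
Solve U^T U · c = U^T v for the coefficients: c = (4/17). The projection is proj_W(v) = U c.
Check: (v - proj_W(v)) · u_1 = 0  (should be 0).
Result: proj_W(v) = (12/17, 0, -8/17, 8/17).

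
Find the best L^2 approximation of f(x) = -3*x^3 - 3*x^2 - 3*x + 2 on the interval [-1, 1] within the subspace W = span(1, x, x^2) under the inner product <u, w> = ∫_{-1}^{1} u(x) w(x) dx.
g(x) = -3*x^2 - 24*x/5 + 2

The best approximation g ∈ W is the orthogonal projection of f onto W. Writing g = a_0 + a_1 x + a_2 x^2, the coefficients solve the normal equations G · a = b where
  G_{ij} = <φ_i, φ_j> and b_i = <f, φ_i>, with φ_0 = 1, φ_1 = x, φ_2 = x^2.
G =
  [2, 0, 2/3]
  [0, 2/3, 0]
  [2/3, 0, 2/5],
b = (2, -16/5, 2/15).
Solving gives a_0 = 2, a_1 = -24/5, a_2 = -3, so
  g(x) = -3*x^2 - 24*x/5 + 2.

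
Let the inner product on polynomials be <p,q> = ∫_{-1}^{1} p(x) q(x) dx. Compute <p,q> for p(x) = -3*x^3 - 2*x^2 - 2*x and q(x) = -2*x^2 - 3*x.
<p,q> = 46/5

Expand the product: p(x)·q(x) = 6*x^5 + 13*x^4 + 10*x^3 + 6*x^2.
∫_{-1}^{1} of each monomial x^k gives [2/(k+1) if k even, 0 if k odd]. Integrating term-by-term (or equivalently evaluating the antiderivative F(x) = x^6 + 13*x^5/5 + 5*x^4/2 + 2*x^3 at the endpoints):
  F(1) − F(−1) = 81/10 − (-11/10) = 46/5.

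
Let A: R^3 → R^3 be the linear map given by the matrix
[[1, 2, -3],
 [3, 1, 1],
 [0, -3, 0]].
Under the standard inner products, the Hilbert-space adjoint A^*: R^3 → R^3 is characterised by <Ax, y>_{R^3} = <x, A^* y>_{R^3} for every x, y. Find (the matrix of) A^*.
A^* = A^T =
[[1, 3, 0],
 [2, 1, -3],
 [-3, 1, 0]]

For real matrices with standard dot products, the defining identity <Ax, y> = <x, A^* y> gives (Ax)^T y = x^T (A^*) y, i.e. x^T A^T y = x^T (A^*) y. Since this holds for all x, y, we must have A^* = A^T. Therefore
A^* =
[[1, 3, 0],
 [2, 1, -3],
 [-3, 1, 0]].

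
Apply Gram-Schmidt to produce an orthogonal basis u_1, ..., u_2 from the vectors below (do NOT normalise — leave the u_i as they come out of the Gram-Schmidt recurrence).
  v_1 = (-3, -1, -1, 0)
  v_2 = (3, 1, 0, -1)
Orthogonal basis:
  u_1 = (-3, -1, -1, 0)
  u_2 = (3/11, 1/11, -10/11, -1)

Apply the Gram-Schmidt recurrence
  u_1 = v_1
  u_i = v_i − Σ_{j<i} ((v_i · u_j) / (u_j · u_j)) · u_j.

Step by step this gives:
  u_1 = (-3, -1, -1, 0)
  u_2 = (3/11, 1/11, -10/11, -1)

Orthogonality check:
  u_2 · u_1 = 0 (should be 0)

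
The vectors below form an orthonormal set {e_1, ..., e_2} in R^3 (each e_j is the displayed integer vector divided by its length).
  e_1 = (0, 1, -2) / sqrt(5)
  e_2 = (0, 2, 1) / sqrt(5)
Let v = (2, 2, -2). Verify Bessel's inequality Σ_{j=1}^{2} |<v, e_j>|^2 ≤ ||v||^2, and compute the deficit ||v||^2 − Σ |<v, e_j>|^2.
Σ |<v, e_j>|^2 = 8; ||v||^2 = 12; deficit = 4

Write each e_j = u_j / sqrt(<u_j, u_j>) where u_j is the displayed integer vector. Then <v, e_j> = <v, u_j> / sqrt(<u_j, u_j>), so |<v, e_j>|^2 = <v, u_j>^2 / <u_j, u_j>.
Coefficients: <v, e_1> = 6/sqrt(5), <v, e_2> = 2/sqrt(5).
Square and sum: Σ |<v, e_j>|^2 = 8.
Compute ||v||^2 = v·v = 12.
Deficit = 12 − 8 = 4 ≥ 0, confirming Bessel's inequality. (The deficit equals ||v − Σ <v,e_j> e_j||^2, the squared distance from v to span{e_j}.)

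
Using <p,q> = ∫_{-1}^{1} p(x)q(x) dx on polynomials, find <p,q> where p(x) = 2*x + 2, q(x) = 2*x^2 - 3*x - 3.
<p,q> = -40/3

Expand the product: p(x)·q(x) = 4*x^3 - 2*x^2 - 12*x - 6.
∫_{-1}^{1} of each monomial x^k gives [2/(k+1) if k even, 0 if k odd]. Integrating term-by-term (or equivalently evaluating the antiderivative F(x) = x^4 - 2*x^3/3 - 6*x^2 - 6*x at the endpoints):
  F(1) − F(−1) = -35/3 − (5/3) = -40/3.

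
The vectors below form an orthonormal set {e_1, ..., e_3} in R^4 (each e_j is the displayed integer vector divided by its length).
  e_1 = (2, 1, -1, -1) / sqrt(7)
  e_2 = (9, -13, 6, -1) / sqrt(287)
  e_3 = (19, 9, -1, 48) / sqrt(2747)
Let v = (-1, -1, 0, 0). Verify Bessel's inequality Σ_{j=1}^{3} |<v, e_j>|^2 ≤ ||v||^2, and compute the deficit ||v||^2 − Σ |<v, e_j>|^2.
Σ |<v, e_j>|^2 = 109/67; ||v||^2 = 2; deficit = 25/67

Write each e_j = u_j / sqrt(<u_j, u_j>) where u_j is the displayed integer vector. Then <v, e_j> = <v, u_j> / sqrt(<u_j, u_j>), so |<v, e_j>|^2 = <v, u_j>^2 / <u_j, u_j>.
Coefficients: <v, e_1> = -3/sqrt(7), <v, e_2> = 4/sqrt(287), <v, e_3> = -28/sqrt(2747).
Square and sum: Σ |<v, e_j>|^2 = 109/67.
Compute ||v||^2 = v·v = 2.
Deficit = 2 − 109/67 = 25/67 ≥ 0, confirming Bessel's inequality. (The deficit equals ||v − Σ <v,e_j> e_j||^2, the squared distance from v to span{e_j}.)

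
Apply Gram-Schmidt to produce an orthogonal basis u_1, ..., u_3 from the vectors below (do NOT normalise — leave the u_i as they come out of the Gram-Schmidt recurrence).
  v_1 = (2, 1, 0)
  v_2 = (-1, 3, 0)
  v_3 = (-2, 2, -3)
Orthogonal basis:
  u_1 = (2, 1, 0)
  u_2 = (-7/5, 14/5, 0)
  u_3 = (0, 0, -3)

Apply the Gram-Schmidt recurrence
  u_1 = v_1
  u_i = v_i − Σ_{j<i} ((v_i · u_j) / (u_j · u_j)) · u_j.

Step by step this gives:
  u_1 = (2, 1, 0)
  u_2 = (-7/5, 14/5, 0)
  u_3 = (0, 0, -3)

Orthogonality check:
  u_2 · u_1 = 0 (should be 0)
  u_3 · u_1 = 0 (should be 0)
  u_3 · u_2 = 0 (should be 0)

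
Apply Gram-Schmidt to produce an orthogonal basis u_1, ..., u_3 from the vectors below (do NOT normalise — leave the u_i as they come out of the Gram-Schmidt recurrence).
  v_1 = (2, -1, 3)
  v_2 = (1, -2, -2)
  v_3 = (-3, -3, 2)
Orthogonal basis:
  u_1 = (2, -1, 3)
  u_2 = (9/7, -15/7, -11/7)
  u_3 = (-204/61, -357/122, 153/122)

Apply the Gram-Schmidt recurrence
  u_1 = v_1
  u_i = v_i − Σ_{j<i} ((v_i · u_j) / (u_j · u_j)) · u_j.

Step by step this gives:
  u_1 = (2, -1, 3)
  u_2 = (9/7, -15/7, -11/7)
  u_3 = (-204/61, -357/122, 153/122)

Orthogonality check:
  u_2 · u_1 = 0 (should be 0)
  u_3 · u_1 = 0 (should be 0)
  u_3 · u_2 = 0 (should be 0)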